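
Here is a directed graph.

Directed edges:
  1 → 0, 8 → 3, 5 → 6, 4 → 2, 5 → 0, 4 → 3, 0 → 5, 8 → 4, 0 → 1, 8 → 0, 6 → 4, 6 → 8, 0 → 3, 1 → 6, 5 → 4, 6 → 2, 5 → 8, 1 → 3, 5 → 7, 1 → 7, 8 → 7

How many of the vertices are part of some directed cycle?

5

A vertex is on a directed cycle iff it belongs to a strongly connected component of size ≥ 2 (or has a self-loop).
The vertices on cycles are {0, 1, 5, 6, 8} — 5 in total.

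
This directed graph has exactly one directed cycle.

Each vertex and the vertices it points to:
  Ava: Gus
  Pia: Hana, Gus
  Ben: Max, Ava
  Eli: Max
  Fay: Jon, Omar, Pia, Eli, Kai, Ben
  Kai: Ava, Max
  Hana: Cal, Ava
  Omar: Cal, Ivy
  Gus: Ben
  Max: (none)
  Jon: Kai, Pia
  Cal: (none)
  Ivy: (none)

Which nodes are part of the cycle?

Ava, Ben, Gus

DFS with gray/black marking from Ben:
Ben gray
  Max gray
  Max black
  Ava gray
    Gus gray
      Gus→Ben: Ben is gray → back edge
Back edge closes the cycle Ben → Ava → Gus → Ben; its vertices are {Ava, Ben, Gus}.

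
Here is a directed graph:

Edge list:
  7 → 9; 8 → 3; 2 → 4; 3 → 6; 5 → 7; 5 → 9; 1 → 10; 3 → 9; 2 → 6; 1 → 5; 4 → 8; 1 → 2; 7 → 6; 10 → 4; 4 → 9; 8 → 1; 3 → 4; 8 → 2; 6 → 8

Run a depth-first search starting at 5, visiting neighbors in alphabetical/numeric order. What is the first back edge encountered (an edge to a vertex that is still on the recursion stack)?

4→8

DFS from 5 (visiting neighbors in alphabetical/numeric order); mark gray on enter, black on exit:
5 gray
  7 gray
    6 gray
      8 gray
        1 gray
          2 gray
            4 gray
              4→8: 8 is gray → back edge
First back edge: 4 → 8.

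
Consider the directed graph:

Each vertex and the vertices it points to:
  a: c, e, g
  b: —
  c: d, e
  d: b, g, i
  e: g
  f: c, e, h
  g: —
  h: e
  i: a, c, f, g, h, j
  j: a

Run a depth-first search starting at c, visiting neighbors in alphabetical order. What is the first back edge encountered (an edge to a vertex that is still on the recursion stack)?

a→c

DFS from c (visiting neighbors in alphabetical order); mark gray on enter, black on exit:
c gray
  d gray
    b gray
    b black
    g gray
    g black
    i gray
      a gray
        a→c: c is gray → back edge
First back edge: a → c.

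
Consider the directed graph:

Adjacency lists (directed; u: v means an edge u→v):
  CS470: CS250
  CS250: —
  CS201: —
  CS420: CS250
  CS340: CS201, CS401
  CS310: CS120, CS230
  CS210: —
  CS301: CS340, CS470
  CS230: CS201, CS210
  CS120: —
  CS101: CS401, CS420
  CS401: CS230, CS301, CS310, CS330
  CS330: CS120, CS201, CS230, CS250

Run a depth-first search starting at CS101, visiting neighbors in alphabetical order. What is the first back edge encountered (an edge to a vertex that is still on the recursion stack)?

CS340→CS401

DFS from CS101 (visiting neighbors in alphabetical order); mark gray on enter, black on exit:
CS101 gray
  CS401 gray
    CS230 gray
      CS201 gray
      CS201 black
      CS210 gray
      CS210 black
    CS230 black
    CS301 gray
      CS340 gray
        CS340→CS201: CS201 black — skip
        CS340→CS401: CS401 is gray → back edge
First back edge: CS340 → CS401.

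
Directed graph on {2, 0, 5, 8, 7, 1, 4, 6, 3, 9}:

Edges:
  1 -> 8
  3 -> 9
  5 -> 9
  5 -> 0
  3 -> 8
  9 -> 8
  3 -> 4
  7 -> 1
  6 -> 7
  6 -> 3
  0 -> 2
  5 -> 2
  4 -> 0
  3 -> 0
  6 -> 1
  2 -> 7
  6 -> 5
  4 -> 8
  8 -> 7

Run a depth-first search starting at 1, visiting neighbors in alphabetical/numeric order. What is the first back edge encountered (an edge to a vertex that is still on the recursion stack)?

DFS from 1 (visiting neighbors in alphabetical/numeric order); mark gray on enter, black on exit:
1 gray
  8 gray
    7 gray
      7→1: 1 is gray → back edge
First back edge: 7 → 1.

7→1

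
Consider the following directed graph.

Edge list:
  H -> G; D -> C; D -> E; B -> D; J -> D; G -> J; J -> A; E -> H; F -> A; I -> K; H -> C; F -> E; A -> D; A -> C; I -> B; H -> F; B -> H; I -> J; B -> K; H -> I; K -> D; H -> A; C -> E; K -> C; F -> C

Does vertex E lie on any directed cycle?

E is on a cycle iff E can reach itself via ≥1 edge.
E → H → C → E — yes.

Yes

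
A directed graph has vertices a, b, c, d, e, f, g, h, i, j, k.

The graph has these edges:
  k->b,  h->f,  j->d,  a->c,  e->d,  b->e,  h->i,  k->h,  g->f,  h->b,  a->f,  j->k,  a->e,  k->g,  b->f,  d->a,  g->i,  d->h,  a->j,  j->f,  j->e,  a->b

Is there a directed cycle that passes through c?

No

c lies on a cycle iff there is a path from c back to itself.
Exploring from c, it never reaches itself; equivalently, its strongly connected component is a singleton.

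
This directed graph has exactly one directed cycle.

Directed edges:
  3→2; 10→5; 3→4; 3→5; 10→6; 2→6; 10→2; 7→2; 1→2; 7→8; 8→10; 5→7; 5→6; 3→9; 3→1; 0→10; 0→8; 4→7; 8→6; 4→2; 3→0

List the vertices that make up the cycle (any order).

5, 7, 8, 10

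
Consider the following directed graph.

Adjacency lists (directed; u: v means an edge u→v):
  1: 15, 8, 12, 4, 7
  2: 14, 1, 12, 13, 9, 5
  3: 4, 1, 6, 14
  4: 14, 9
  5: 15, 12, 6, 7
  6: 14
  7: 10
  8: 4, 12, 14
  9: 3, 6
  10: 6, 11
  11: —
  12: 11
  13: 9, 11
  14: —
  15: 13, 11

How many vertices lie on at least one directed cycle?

A vertex is on a directed cycle iff it belongs to a strongly connected component of size ≥ 2 (or has a self-loop).
The vertices on cycles are {1, 3, 4, 8, 9, 13, 15} — 7 in total.

7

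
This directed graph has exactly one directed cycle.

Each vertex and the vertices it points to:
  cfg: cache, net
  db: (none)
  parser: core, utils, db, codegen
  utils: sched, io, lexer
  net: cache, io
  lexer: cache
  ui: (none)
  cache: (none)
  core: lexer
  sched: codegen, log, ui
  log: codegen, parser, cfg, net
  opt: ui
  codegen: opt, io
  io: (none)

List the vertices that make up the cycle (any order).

log, sched, utils, parser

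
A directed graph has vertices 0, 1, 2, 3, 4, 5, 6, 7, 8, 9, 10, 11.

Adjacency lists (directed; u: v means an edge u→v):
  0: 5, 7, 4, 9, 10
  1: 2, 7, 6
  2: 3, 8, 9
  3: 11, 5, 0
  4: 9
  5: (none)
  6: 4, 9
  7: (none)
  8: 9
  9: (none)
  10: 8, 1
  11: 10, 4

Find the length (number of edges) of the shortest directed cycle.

5

For each vertex v, BFS finds the shortest path from v back to v.
The shortest such closed walk is 3 → 0 → 10 → 1 → 2 → 3, length 5.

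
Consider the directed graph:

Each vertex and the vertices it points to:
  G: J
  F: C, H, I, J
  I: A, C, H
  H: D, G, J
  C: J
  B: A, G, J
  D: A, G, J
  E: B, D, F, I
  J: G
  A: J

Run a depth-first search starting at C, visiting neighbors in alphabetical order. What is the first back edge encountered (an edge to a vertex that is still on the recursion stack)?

G->J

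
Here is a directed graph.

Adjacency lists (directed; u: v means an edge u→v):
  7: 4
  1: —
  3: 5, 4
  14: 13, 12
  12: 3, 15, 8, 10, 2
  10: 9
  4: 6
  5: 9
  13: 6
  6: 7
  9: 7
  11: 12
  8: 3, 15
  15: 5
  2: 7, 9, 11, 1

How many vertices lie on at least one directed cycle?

A vertex is on a directed cycle iff it belongs to a strongly connected component of size ≥ 2 (or has a self-loop).
The vertices on cycles are {2, 4, 6, 7, 11, 12} — 6 in total.

6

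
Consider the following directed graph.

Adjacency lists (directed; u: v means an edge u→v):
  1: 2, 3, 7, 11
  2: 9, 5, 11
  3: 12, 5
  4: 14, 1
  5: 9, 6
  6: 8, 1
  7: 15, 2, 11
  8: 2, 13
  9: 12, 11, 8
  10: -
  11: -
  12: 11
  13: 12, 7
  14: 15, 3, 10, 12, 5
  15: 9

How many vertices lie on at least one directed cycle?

10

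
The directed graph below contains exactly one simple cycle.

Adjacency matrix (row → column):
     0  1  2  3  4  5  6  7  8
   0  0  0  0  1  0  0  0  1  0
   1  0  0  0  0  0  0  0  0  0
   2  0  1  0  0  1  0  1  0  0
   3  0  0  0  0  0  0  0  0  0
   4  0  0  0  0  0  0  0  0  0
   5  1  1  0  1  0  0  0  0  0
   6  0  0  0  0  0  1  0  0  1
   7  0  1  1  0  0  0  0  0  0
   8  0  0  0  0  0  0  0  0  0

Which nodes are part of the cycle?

0, 2, 5, 6, 7

DFS with gray/black marking from 2:
2 gray
  1 gray
  1 black
  6 gray
    5 gray
      5→1: 1 black — skip
      0 gray
        3 gray
        3 black
        7 gray
          7→1: 1 black — skip
          7→2: 2 is gray → back edge
Back edge closes the cycle 2 → 6 → 5 → 0 → 7 → 2; its vertices are {0, 2, 5, 6, 7}.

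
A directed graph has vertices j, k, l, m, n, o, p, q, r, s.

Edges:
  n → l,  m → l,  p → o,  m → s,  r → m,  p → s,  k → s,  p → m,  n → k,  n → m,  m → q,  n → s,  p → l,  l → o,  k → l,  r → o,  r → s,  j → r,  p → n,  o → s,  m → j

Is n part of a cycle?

No

n lies on a cycle iff there is a path from n back to itself.
Exploring from n, it never reaches itself; equivalently, its strongly connected component is a singleton.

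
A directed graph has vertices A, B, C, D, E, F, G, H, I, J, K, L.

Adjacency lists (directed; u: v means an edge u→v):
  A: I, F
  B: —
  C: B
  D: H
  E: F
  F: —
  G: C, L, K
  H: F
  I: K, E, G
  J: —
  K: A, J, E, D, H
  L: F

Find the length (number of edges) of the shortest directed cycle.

3

For each vertex v, BFS finds the shortest path from v back to v.
The shortest such closed walk is K → A → I → K, length 3.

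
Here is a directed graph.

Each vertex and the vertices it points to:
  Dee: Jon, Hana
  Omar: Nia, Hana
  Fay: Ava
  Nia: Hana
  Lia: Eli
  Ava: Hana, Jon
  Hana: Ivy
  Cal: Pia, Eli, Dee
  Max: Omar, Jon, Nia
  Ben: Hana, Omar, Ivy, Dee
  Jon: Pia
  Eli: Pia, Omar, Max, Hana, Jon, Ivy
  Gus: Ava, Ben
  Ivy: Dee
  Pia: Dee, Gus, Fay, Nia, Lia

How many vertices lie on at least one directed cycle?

14

A vertex is on a directed cycle iff it belongs to a strongly connected component of size ≥ 2 (or has a self-loop).
The vertices on cycles are {Ava, Ben, Dee, Eli, Fay, Gus, Ivy, Jon, Lia, Max, Nia, Pia, Hana, Omar} — 14 in total.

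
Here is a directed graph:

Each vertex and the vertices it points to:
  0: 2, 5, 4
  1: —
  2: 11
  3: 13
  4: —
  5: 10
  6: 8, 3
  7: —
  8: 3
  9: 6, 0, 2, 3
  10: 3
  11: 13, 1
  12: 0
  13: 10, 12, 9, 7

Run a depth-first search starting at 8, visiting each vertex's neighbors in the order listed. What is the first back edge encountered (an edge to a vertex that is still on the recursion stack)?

DFS from 8 (visiting each vertex's neighbors in the order listed); mark gray on enter, black on exit:
8 gray
  3 gray
    13 gray
      10 gray
        10→3: 3 is gray → back edge
First back edge: 10 → 3.

10→3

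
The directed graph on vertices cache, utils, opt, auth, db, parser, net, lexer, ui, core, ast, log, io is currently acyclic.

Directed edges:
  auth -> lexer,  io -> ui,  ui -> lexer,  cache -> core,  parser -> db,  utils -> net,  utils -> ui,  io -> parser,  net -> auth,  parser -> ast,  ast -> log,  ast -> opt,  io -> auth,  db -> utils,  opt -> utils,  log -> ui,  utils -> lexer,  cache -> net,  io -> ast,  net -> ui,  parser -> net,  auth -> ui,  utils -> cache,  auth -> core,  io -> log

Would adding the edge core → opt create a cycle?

Yes

Adding core→opt creates a cycle iff opt can already reach core.
Path from opt: opt → utils → cache → core.
So opt → … → core → opt is a cycle.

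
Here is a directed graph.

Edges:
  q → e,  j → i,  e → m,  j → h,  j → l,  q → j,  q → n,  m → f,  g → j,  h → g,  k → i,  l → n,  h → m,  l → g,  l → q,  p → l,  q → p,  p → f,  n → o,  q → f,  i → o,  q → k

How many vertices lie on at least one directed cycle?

A vertex is on a directed cycle iff it belongs to a strongly connected component of size ≥ 2 (or has a self-loop).
The vertices on cycles are {g, h, j, l, p, q} — 6 in total.

6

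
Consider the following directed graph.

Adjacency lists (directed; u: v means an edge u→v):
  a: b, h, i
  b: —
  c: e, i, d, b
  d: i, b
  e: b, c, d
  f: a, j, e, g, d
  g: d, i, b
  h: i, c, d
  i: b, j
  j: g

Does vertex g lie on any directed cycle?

Yes

g is on a cycle iff g can reach itself via ≥1 edge.
g → i → j → g — yes.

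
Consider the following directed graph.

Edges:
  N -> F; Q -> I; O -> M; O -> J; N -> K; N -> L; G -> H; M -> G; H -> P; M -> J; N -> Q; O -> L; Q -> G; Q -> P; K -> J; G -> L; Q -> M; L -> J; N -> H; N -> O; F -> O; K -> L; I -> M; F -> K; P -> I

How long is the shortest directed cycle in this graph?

5

For each vertex v, BFS finds the shortest path from v back to v.
The shortest such closed walk is H → P → I → M → G → H, length 5.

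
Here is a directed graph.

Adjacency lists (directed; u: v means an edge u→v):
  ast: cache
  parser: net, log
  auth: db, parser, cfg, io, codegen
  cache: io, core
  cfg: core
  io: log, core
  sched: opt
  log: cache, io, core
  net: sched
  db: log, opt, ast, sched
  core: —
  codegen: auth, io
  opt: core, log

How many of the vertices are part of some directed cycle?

A vertex is on a directed cycle iff it belongs to a strongly connected component of size ≥ 2 (or has a self-loop).
The vertices on cycles are {io, log, auth, cache, codegen} — 5 in total.

5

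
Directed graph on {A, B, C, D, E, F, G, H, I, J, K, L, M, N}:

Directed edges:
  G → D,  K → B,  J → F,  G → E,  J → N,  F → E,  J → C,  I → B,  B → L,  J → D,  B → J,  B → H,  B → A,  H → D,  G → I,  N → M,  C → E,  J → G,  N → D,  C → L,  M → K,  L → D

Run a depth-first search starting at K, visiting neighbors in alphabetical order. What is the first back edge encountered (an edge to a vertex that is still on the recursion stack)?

I→B

DFS from K (visiting neighbors in alphabetical order); mark gray on enter, black on exit:
K gray
  B gray
    A gray
    A black
    H gray
      D gray
      D black
    H black
    J gray
      C gray
        E gray
        E black
        L gray
          L→D: D black — skip
        L black
      C black
      J→D: D black — skip
      F gray
        F→E: E black — skip
      F black
      G gray
        G→D: D black — skip
        G→E: E black — skip
        I gray
          I→B: B is gray → back edge
First back edge: I → B.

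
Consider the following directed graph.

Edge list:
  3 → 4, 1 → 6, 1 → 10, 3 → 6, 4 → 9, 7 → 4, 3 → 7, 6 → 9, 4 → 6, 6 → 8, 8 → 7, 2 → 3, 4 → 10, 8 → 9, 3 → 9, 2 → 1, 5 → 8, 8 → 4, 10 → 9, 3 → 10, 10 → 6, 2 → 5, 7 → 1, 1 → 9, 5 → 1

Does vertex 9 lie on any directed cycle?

No

9 lies on a cycle iff there is a path from 9 back to itself.
Exploring from 9, it never reaches itself; equivalently, its strongly connected component is a singleton.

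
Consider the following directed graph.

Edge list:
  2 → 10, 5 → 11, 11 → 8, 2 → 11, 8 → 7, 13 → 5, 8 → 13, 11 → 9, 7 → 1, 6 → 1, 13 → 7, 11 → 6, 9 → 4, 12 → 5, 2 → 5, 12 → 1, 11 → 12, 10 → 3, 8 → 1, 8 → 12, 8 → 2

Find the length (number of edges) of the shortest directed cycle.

3

For each vertex v, BFS finds the shortest path from v back to v.
The shortest such closed walk is 11 → 12 → 5 → 11, length 3.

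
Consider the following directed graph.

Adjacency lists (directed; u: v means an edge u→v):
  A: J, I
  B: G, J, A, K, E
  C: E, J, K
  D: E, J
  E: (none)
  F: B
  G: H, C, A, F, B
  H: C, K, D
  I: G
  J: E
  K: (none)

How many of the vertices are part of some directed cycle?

5

A vertex is on a directed cycle iff it belongs to a strongly connected component of size ≥ 2 (or has a self-loop).
The vertices on cycles are {A, B, F, G, I} — 5 in total.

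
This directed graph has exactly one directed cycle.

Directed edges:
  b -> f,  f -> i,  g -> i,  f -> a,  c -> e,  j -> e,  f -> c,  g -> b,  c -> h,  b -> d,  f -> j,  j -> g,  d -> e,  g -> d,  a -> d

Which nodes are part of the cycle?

b, f, g, j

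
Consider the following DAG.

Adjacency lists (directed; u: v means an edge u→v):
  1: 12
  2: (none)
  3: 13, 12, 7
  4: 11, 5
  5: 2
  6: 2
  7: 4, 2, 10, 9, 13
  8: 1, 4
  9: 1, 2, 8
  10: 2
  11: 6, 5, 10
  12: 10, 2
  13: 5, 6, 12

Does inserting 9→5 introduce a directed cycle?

No

Adding 9→5 creates a cycle iff 5 can already reach 9.
Explore from 5: no path reaches 9. The graph stays acyclic.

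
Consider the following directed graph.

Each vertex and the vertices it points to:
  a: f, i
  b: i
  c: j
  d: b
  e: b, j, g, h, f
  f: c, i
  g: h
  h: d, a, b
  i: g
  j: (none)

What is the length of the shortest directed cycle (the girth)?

4

For each vertex v, BFS finds the shortest path from v back to v.
The shortest such closed walk is g → h → b → i → g, length 4.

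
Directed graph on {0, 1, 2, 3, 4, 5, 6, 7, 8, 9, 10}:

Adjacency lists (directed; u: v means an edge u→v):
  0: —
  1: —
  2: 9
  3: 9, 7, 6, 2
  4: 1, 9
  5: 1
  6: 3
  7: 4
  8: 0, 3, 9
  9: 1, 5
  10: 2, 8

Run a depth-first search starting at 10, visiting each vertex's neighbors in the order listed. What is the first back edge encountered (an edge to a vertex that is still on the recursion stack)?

DFS from 10 (visiting each vertex's neighbors in the order listed); mark gray on enter, black on exit:
10 gray
  2 gray
    9 gray
      1 gray
      1 black
      5 gray
        5→1: 1 black — skip
      5 black
    9 black
  2 black
  8 gray
    0 gray
    0 black
    3 gray
      3→9: 9 black — skip
      7 gray
        4 gray
          4→1: 1 black — skip
          4→9: 9 black — skip
        4 black
      7 black
      6 gray
        6→3: 3 is gray → back edge
First back edge: 6 → 3.

6->3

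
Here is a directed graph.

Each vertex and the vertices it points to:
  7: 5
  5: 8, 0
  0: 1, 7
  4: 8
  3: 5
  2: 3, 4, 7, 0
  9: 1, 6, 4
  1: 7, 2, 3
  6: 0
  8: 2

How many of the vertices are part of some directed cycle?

8

A vertex is on a directed cycle iff it belongs to a strongly connected component of size ≥ 2 (or has a self-loop).
The vertices on cycles are {0, 1, 2, 3, 4, 5, 7, 8} — 8 in total.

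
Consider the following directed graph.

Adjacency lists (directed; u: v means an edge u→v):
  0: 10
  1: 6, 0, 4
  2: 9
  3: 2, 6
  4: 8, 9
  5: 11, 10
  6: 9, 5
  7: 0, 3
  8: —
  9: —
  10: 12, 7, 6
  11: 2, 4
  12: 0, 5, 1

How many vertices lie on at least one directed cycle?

8

A vertex is on a directed cycle iff it belongs to a strongly connected component of size ≥ 2 (or has a self-loop).
The vertices on cycles are {0, 1, 3, 5, 6, 7, 10, 12} — 8 in total.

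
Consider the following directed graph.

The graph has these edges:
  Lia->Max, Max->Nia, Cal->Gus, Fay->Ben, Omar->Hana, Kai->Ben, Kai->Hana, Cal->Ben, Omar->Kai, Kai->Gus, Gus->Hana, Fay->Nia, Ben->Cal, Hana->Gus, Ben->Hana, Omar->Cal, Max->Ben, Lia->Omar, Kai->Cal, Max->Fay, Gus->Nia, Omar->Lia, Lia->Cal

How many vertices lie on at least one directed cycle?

6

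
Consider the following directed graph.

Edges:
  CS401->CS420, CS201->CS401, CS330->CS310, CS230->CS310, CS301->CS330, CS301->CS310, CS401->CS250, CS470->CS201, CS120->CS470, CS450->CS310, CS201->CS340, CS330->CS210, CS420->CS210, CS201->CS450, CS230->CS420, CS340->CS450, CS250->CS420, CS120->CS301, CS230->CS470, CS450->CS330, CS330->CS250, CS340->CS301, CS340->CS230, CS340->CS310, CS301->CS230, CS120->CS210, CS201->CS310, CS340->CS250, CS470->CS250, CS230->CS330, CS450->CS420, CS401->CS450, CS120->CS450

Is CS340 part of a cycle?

Yes

CS340 is on a cycle iff CS340 can reach itself via ≥1 edge.
CS340 → CS230 → CS470 → CS201 → CS340 — yes.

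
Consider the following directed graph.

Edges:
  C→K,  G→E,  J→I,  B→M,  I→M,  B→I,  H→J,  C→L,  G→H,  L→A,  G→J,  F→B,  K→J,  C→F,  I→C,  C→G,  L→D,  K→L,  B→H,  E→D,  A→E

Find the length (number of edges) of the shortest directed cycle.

4

For each vertex v, BFS finds the shortest path from v back to v.
The shortest such closed walk is C → G → J → I → C, length 4.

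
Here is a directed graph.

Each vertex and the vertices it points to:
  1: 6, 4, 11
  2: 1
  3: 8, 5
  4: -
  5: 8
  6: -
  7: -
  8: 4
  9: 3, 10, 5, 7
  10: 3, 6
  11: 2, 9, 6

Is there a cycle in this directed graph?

Yes

DFS with white/gray/black marking, starting from 5:
5 gray
  8 gray
    4 gray
    4 black
  8 black
5 black
1 gray
  6 gray
  6 black
  1→4: 4 black — skip
  11 gray
    2 gray
      2→1: 1 is gray → back edge
Back edge found, so a cycle exists: 1 → 11 → 2 → 1.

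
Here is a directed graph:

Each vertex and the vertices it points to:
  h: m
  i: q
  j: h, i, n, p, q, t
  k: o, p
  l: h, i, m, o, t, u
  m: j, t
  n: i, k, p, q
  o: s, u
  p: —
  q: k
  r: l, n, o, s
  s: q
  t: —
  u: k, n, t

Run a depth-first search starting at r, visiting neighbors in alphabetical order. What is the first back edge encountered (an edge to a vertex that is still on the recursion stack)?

j->h

DFS from r (visiting neighbors in alphabetical order); mark gray on enter, black on exit:
r gray
  l gray
    h gray
      m gray
        j gray
          j→h: h is gray → back edge
First back edge: j → h.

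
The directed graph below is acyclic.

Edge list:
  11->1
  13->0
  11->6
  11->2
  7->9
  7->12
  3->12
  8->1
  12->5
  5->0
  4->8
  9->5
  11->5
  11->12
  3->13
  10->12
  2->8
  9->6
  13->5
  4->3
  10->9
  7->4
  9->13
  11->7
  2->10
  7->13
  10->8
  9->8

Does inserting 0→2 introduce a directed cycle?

Adding 0→2 creates a cycle iff 2 can already reach 0.
Path from 2: 2 → 10 → 12 → 5 → 0.
So 2 → … → 0 → 2 is a cycle.

Yes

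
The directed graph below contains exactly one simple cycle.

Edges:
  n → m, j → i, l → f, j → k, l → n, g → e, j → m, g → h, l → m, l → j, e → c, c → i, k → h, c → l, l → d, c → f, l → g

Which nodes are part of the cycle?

DFS with gray/black marking from l:
l gray
  g gray
    h gray
    h black
    e gray
      c gray
        i gray
        i black
        f gray
        f black
        c→l: l is gray → back edge
Back edge closes the cycle l → g → e → c → l; its vertices are {c, e, g, l}.

c, e, g, l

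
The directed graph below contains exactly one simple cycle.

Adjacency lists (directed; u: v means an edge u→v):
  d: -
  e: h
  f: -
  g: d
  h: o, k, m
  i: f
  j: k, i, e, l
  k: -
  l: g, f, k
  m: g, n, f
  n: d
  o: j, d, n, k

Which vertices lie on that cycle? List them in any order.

e, h, j, o

DFS with gray/black marking from j:
j gray
  k gray
  k black
  i gray
    f gray
    f black
  i black
  e gray
    h gray
      o gray
        o→j: j is gray → back edge
Back edge closes the cycle j → e → h → o → j; its vertices are {e, h, j, o}.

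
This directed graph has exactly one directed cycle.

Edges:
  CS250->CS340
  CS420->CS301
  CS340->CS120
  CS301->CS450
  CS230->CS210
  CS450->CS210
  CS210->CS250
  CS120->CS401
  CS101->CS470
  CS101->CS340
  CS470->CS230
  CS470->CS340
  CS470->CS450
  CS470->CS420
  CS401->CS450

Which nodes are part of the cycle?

CS120, CS210, CS250, CS340, CS401, CS450

DFS with gray/black marking from CS340:
CS340 gray
  CS120 gray
    CS401 gray
      CS450 gray
        CS210 gray
          CS250 gray
            CS250→CS340: CS340 is gray → back edge
Back edge closes the cycle CS340 → CS120 → CS401 → CS450 → CS210 → CS250 → CS340; its vertices are {CS120, CS210, CS250, CS340, CS401, CS450}.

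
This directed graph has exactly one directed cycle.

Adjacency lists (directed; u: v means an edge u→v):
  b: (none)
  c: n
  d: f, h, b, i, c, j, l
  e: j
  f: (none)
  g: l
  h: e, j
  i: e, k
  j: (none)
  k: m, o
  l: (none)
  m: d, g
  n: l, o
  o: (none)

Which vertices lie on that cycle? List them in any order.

DFS with gray/black marking from d:
d gray
  f gray
  f black
  h gray
    e gray
      j gray
      j black
    e black
    h→j: j black — skip
  h black
  b gray
  b black
  i gray
    i→e: e black — skip
    k gray
      m gray
        m→d: d is gray → back edge
Back edge closes the cycle d → i → k → m → d; its vertices are {d, i, k, m}.

d, i, k, m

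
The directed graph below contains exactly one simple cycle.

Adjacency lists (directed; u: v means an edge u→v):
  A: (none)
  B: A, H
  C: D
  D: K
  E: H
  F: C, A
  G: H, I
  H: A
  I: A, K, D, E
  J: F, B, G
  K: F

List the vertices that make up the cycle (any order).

C, D, F, K

DFS with gray/black marking from F:
F gray
  C gray
    D gray
      K gray
        K→F: F is gray → back edge
Back edge closes the cycle F → C → D → K → F; its vertices are {C, D, F, K}.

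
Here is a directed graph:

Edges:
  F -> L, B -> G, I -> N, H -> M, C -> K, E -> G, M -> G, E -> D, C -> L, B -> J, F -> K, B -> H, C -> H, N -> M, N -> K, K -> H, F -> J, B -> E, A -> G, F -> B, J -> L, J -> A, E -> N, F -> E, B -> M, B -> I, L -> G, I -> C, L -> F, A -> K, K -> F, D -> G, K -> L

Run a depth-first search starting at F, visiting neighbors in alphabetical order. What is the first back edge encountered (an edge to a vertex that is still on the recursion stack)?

K->F

DFS from F (visiting neighbors in alphabetical order); mark gray on enter, black on exit:
F gray
  B gray
    E gray
      D gray
        G gray
        G black
      D black
      E→G: G black — skip
      N gray
        K gray
          K→F: F is gray → back edge
First back edge: K → F.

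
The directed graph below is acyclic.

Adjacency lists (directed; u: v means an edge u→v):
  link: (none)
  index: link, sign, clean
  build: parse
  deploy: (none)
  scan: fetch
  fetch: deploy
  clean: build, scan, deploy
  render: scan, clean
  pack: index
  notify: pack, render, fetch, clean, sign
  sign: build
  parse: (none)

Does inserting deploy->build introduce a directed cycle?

Adding deploy→build creates a cycle iff build can already reach deploy.
Explore from build: no path reaches deploy. The graph stays acyclic.

No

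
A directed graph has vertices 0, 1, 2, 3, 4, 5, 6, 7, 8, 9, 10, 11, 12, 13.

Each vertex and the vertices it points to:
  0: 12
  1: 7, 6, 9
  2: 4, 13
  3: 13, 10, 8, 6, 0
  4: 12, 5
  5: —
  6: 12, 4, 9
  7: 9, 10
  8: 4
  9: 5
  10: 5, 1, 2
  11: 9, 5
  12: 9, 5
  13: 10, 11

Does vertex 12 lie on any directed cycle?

12 lies on a cycle iff there is a path from 12 back to itself.
Exploring from 12, it never reaches itself; equivalently, its strongly connected component is a singleton.

No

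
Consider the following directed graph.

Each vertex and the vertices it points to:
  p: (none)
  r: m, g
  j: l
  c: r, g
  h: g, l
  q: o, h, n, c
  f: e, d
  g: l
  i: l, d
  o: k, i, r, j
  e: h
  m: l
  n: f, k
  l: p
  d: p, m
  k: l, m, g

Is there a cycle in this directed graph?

DFS with white/gray/black marking, starting from k:
k gray
  l gray
    p gray
    p black
  l black
  m gray
    m→l: l black — skip
  m black
  g gray
    g→l: l black — skip
  g black
k black
r gray
  r→m: m black — skip
  r→g: g black — skip
r black
j gray
  j→l: l black — skip
j black
c gray
  c→r: r black — skip
  c→g: g black — skip
c black
h gray
  h→g: g black — skip
  h→l: l black — skip
h black
q gray
  o gray
    o→k: k black — skip
    i gray
      i→l: l black — skip
      d gray
        d→p: p black — skip
        d→m: m black — skip
      d black
    i black
    o→r: r black — skip
    o→j: j black — skip
  o black
  q→h: h black — skip
  n gray
    f gray
      e gray
        e→h: h black — skip
      e black
      f→d: d black — skip
    f black
    n→k: k black — skip
  n black
  q→c: c black — skip
q black
Every edge goes to a white or black vertex — no back edge, so the graph is acyclic.

No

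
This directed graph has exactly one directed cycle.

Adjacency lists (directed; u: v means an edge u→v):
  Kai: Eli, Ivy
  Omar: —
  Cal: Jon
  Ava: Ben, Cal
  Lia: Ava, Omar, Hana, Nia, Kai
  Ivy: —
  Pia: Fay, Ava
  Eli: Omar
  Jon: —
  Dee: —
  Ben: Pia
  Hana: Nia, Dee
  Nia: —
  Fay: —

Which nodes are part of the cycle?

Ava, Ben, Pia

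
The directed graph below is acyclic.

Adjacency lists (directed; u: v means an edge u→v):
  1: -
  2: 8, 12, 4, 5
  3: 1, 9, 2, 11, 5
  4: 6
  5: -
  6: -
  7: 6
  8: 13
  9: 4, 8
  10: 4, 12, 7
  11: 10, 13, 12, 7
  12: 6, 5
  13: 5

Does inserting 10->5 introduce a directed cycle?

No

Adding 10→5 creates a cycle iff 5 can already reach 10.
Explore from 5: no path reaches 10. The graph stays acyclic.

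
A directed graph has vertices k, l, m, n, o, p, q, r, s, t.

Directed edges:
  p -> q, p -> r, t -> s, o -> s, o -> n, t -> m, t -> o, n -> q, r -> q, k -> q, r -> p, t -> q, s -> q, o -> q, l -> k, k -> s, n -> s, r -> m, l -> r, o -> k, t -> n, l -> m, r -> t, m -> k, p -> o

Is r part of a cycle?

r is on a cycle iff r can reach itself via ≥1 edge.
r → p → r — yes.

Yes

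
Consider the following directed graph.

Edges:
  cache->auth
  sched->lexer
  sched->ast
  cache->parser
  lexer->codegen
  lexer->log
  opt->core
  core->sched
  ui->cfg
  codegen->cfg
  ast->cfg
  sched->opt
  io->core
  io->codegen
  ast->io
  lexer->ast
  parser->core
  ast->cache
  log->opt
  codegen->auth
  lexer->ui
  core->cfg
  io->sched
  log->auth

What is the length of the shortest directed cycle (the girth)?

3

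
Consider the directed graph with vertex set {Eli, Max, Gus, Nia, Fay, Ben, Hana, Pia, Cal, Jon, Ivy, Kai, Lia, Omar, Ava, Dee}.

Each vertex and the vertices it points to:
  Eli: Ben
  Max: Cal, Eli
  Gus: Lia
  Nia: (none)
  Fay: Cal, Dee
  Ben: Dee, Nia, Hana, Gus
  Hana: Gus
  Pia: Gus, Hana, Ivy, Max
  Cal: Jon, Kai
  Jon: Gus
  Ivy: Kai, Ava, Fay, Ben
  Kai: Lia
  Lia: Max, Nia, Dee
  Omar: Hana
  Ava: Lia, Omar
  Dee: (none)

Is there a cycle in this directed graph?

DFS with white/gray/black marking, starting from Nia:
Nia gray
Nia black
Eli gray
  Ben gray
    Dee gray
    Dee black
    Ben→Nia: Nia black — skip
    Hana gray
      Gus gray
        Lia gray
          Max gray
            Cal gray
              Jon gray
                Jon→Gus: Gus is gray → back edge
Back edge found, so a cycle exists: Gus → Lia → Max → Cal → Jon → Gus.

Yes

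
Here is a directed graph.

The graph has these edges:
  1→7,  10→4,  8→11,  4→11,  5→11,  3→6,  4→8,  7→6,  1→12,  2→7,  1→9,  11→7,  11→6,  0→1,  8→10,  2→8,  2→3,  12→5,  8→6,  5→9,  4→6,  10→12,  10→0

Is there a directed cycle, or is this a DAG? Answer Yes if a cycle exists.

DFS with white/gray/black marking, starting from 5:
5 gray
  9 gray
  9 black
  11 gray
    7 gray
      6 gray
      6 black
    7 black
    11→6: 6 black — skip
  11 black
5 black
0 gray
  1 gray
    1→7: 7 black — skip
    12 gray
      12→5: 5 black — skip
    12 black
    1→9: 9 black — skip
  1 black
0 black
2 gray
  3 gray
    3→6: 6 black — skip
  3 black
  2→7: 7 black — skip
  8 gray
    8→11: 11 black — skip
    8→6: 6 black — skip
    10 gray
      10→0: 0 black — skip
      4 gray
        4→6: 6 black — skip
        4→8: 8 is gray → back edge
Back edge found, so a cycle exists: 8 → 10 → 4 → 8.

Yes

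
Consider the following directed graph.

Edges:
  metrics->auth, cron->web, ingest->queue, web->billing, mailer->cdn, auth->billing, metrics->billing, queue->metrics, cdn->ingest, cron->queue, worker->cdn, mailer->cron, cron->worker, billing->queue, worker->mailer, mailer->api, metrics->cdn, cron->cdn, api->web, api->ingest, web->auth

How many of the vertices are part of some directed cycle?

9

A vertex is on a directed cycle iff it belongs to a strongly connected component of size ≥ 2 (or has a self-loop).
The vertices on cycles are {cdn, auth, cron, queue, ingest, mailer, worker, billing, metrics} — 9 in total.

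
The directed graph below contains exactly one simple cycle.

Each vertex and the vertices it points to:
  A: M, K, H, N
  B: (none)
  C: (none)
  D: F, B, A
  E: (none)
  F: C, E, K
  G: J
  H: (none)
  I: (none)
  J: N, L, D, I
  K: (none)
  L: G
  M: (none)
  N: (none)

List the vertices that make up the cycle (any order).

DFS with gray/black marking from J:
J gray
  N gray
  N black
  L gray
    G gray
      G→J: J is gray → back edge
Back edge closes the cycle J → L → G → J; its vertices are {G, J, L}.

G, J, L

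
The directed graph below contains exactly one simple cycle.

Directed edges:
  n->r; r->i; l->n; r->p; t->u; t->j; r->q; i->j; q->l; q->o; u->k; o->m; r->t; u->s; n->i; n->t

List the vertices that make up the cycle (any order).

DFS with gray/black marking from r:
r gray
  i gray
    j gray
    j black
  i black
  p gray
  p black
  t gray
    t→j: j black — skip
    u gray
      k gray
      k black
      s gray
      s black
    u black
  t black
  q gray
    o gray
      m gray
      m black
    o black
    l gray
      n gray
        n→t: t black — skip
        n→r: r is gray → back edge
Back edge closes the cycle r → q → l → n → r; its vertices are {l, n, q, r}.

l, n, q, r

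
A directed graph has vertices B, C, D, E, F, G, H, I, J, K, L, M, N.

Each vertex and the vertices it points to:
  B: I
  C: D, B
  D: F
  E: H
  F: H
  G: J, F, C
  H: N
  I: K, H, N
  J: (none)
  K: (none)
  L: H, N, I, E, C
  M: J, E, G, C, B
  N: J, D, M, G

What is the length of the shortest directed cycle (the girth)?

4

For each vertex v, BFS finds the shortest path from v back to v.
The shortest such closed walk is N → D → F → H → N, length 4.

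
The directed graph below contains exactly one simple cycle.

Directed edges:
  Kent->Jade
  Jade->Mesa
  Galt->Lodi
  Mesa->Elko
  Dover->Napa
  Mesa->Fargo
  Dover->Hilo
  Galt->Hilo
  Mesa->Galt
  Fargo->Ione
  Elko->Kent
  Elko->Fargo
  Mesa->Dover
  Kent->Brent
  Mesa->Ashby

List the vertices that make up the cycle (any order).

DFS with gray/black marking from Mesa:
Mesa gray
  Elko gray
    Fargo gray
      Ione gray
      Ione black
    Fargo black
    Kent gray
      Jade gray
        Jade→Mesa: Mesa is gray → back edge
Back edge closes the cycle Mesa → Elko → Kent → Jade → Mesa; its vertices are {Elko, Jade, Kent, Mesa}.

Elko, Jade, Kent, Mesa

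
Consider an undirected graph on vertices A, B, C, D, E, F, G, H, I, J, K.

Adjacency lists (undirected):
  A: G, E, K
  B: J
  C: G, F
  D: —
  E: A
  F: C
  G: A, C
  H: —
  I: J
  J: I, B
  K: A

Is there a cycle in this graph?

DFS, tracking each vertex's parent; an edge to a visited non-parent vertex closes a cycle.
Start from G:
visit G (parent –)
  visit A (parent G)
    A–G: parent, skip
    visit E (parent A)
      E–A: parent, skip
    visit K (parent A)
      K–A: parent, skip
  visit C (parent G)
    C–G: parent, skip
    visit F (parent C)
      F–C: parent, skip
visit B (parent –)
  visit J (parent B)
    visit I (parent J)
      I–J: parent, skip
    J–B: parent, skip
visit D (parent –)
visit H (parent –)
No non-parent visited neighbor found — the graph is a forest.

No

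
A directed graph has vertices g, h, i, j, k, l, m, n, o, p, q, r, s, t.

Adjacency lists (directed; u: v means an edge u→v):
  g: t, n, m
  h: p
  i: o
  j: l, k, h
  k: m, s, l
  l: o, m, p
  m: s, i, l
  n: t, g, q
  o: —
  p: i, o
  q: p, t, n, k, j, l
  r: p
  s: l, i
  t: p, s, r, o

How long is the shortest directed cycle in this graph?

2

For each vertex v, BFS finds the shortest path from v back to v.
The shortest such closed walk is n → q → n, length 2.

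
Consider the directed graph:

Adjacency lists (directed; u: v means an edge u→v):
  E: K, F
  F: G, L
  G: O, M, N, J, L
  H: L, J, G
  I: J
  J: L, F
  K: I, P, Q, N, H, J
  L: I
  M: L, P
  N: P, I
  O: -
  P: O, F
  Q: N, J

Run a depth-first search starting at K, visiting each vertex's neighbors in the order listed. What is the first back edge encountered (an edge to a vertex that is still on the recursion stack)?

L→I

DFS from K (visiting each vertex's neighbors in the order listed); mark gray on enter, black on exit:
K gray
  I gray
    J gray
      L gray
        L→I: I is gray → back edge
First back edge: L → I.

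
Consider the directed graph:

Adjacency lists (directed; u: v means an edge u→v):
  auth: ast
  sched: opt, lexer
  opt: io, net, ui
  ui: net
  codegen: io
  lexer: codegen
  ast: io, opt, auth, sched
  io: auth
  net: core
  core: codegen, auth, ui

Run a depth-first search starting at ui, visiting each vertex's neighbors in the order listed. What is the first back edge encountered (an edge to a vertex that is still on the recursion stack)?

DFS from ui (visiting each vertex's neighbors in the order listed); mark gray on enter, black on exit:
ui gray
  net gray
    core gray
      codegen gray
        io gray
          auth gray
            ast gray
              ast→io: io is gray → back edge
First back edge: ast → io.

ast->io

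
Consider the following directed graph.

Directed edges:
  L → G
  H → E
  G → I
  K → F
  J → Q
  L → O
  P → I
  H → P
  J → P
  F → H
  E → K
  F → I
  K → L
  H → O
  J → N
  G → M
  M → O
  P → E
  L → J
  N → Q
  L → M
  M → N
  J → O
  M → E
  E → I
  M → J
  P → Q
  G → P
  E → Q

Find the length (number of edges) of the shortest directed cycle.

4

For each vertex v, BFS finds the shortest path from v back to v.
The shortest such closed walk is K → F → H → E → K, length 4.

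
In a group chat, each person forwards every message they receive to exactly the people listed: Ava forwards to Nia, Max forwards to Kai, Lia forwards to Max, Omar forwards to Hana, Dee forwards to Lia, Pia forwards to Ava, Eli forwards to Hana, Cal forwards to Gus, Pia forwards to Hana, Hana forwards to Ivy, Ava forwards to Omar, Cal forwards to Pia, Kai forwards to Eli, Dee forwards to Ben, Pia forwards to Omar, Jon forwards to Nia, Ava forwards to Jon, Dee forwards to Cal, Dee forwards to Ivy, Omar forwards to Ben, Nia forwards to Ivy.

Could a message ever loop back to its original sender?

DFS with white/gray/black marking, starting from Ben:
Ben gray
Ben black
Lia gray
  Max gray
    Kai gray
      Eli gray
        Hana gray
          Ivy gray
          Ivy black
        Hana black
      Eli black
    Kai black
  Max black
Lia black
Cal gray
  Gus gray
  Gus black
  Pia gray
    Pia→Hana: Hana black — skip
    Omar gray
      Omar→Ben: Ben black — skip
      Omar→Hana: Hana black — skip
    Omar black
    Ava gray
      Nia gray
        Nia→Ivy: Ivy black — skip
      Nia black
      Jon gray
        Jon→Nia: Nia black — skip
      Jon black
      Ava→Omar: Omar black — skip
    Ava black
  Pia black
Cal black
Dee gray
  Dee→Ivy: Ivy black — skip
  Dee→Lia: Lia black — skip
  Dee→Ben: Ben black — skip
  Dee→Cal: Cal black — skip
Dee black
Every edge goes to a white or black vertex — no back edge, so the graph is acyclic.

No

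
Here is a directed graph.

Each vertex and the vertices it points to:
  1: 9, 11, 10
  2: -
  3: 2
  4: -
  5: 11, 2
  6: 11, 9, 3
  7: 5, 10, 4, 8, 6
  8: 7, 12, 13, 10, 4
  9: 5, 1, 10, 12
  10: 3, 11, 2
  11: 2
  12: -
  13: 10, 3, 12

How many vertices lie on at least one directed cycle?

4

A vertex is on a directed cycle iff it belongs to a strongly connected component of size ≥ 2 (or has a self-loop).
The vertices on cycles are {1, 7, 8, 9} — 4 in total.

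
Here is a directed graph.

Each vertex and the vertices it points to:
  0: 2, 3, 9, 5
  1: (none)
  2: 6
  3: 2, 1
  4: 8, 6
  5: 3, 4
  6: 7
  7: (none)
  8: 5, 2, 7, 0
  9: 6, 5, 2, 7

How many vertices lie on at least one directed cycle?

5

A vertex is on a directed cycle iff it belongs to a strongly connected component of size ≥ 2 (or has a self-loop).
The vertices on cycles are {0, 4, 5, 8, 9} — 5 in total.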